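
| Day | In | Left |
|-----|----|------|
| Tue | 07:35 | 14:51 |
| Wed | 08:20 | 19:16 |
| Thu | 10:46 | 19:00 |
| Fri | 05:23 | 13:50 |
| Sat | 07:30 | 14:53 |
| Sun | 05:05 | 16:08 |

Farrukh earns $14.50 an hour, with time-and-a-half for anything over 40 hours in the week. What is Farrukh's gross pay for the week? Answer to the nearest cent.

$869.64

Tue: 07:35–14:51 = 7 h 16 min
Wed: 08:20–19:16 = 10 h 56 min
Thu: 10:46–19:00 = 8 h 14 min
Fri: 05:23–13:50 = 8 h 27 min
Sat: 07:30–14:53 = 7 h 23 min
Sun: 05:05–16:08 = 11 h 3 min
Total worked: 53 h 19 min = 3199 min.
Regular 40 h 0 min = 2400 min at $14.50/h; overtime 13 h 19 min = 799 min at $21.75/h.
Pay = (2400 × $14.50 + 799 × $21.75) ÷ 60 = $869.64.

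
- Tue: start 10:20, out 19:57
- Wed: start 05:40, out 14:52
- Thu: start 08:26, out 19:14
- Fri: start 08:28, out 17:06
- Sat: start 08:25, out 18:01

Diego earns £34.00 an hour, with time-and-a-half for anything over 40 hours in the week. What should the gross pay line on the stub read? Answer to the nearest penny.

£1760.35

Tue: 10:20–19:57 = 9 h 37 min
Wed: 05:40–14:52 = 9 h 12 min
Thu: 08:26–19:14 = 10 h 48 min
Fri: 08:28–17:06 = 8 h 38 min
Sat: 08:25–18:01 = 9 h 36 min
Total worked: 47 h 51 min = 2871 min.
Regular 40 h 0 min = 2400 min at £34.00/h; overtime 7 h 51 min = 471 min at £51.00/h.
Pay = (2400 × £34.00 + 471 × £51.00) ÷ 60 = £1760.35.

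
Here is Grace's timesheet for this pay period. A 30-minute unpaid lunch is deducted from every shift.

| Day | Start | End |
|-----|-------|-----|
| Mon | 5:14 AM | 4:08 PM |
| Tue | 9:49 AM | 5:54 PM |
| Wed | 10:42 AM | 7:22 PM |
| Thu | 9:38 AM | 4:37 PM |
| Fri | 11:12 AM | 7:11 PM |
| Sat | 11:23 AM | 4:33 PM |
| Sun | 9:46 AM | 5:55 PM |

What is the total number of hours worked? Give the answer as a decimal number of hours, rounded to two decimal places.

52.43 hours

Mon: 5:14 AM–4:08 PM = 10 h 54 min; less 30 min break → 10 h 24 min
Tue: 9:49 AM–5:54 PM = 8 h 5 min; less 30 min break → 7 h 35 min
Wed: 10:42 AM–7:22 PM = 8 h 40 min; less 30 min break → 8 h 10 min
Thu: 9:38 AM–4:37 PM = 6 h 59 min; less 30 min break → 6 h 29 min
Fri: 11:12 AM–7:11 PM = 7 h 59 min; less 30 min break → 7 h 29 min
Sat: 11:23 AM–4:33 PM = 5 h 10 min; less 30 min break → 4 h 40 min
Sun: 9:46 AM–5:55 PM = 8 h 9 min; less 30 min break → 7 h 39 min
Total: 10 h 24 min + 7 h 35 min + 8 h 10 min + 6 h 29 min + 7 h 29 min + 4 h 40 min + 7 h 39 min = 52 h 26 min.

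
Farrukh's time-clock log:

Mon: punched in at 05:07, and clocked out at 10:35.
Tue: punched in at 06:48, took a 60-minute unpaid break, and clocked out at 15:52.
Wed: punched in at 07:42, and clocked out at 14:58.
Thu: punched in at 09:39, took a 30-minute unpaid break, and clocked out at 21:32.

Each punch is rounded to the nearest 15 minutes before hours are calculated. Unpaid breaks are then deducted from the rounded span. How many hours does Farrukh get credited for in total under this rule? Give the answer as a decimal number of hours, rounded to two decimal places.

Mon: in 05:07→05:00, out 10:35→10:30; 5 h 30 min
Tue: in 06:48→06:45, out 15:52→15:45; 9 h 0 min − 60 min = 8 h 0 min
Wed: in 07:42→07:45, out 14:58→15:00; 7 h 15 min
Thu: in 09:39→09:45, out 21:32→21:30; 11 h 45 min − 30 min = 11 h 15 min
Total credited: 32 h 0 min.

32.00 hours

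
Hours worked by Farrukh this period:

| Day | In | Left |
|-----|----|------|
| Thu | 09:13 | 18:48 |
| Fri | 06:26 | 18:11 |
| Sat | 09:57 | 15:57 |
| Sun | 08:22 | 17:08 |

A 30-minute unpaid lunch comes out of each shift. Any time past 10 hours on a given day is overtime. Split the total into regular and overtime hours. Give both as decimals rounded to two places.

Regular 32.85 hours, overtime 1.25 hours

Thu: 09:13–18:48 = 9 h 35 min; less 30 min break → 9 h 5 min
Fri: 06:26–18:11 = 11 h 45 min; less 30 min break → 11 h 15 min
Sat: 09:57–15:57 = 6 h 0 min; less 30 min break → 5 h 30 min
Sun: 08:22–17:08 = 8 h 46 min; less 30 min break → 8 h 16 min
Thu reg 9 h 5 min / OT 0 h 0 min; Fri reg 10 h 0 min / OT 1 h 15 min; Sat reg 5 h 30 min / OT 0 h 0 min; Sun reg 8 h 16 min / OT 0 h 0 min.
Totals: regular 32 h 51 min, overtime 1 h 15 min.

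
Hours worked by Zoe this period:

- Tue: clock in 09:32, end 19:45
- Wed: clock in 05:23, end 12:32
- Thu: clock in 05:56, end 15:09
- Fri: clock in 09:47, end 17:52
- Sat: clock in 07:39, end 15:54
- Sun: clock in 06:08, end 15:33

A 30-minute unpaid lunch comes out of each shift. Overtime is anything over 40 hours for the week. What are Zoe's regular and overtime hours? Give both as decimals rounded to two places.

Regular 40.00 hours, overtime 9.33 hours

Tue: 09:32–19:45 = 10 h 13 min; less 30 min break → 9 h 43 min
Wed: 05:23–12:32 = 7 h 9 min; less 30 min break → 6 h 39 min
Thu: 05:56–15:09 = 9 h 13 min; less 30 min break → 8 h 43 min
Fri: 09:47–17:52 = 8 h 5 min; less 30 min break → 7 h 35 min
Sat: 07:39–15:54 = 8 h 15 min; less 30 min break → 7 h 45 min
Sun: 06:08–15:33 = 9 h 25 min; less 30 min break → 8 h 55 min
Total worked: 49 h 20 min = 49.33 h.
Threshold 40 h → overtime 9 h 20 min, regular 40 h 0 min.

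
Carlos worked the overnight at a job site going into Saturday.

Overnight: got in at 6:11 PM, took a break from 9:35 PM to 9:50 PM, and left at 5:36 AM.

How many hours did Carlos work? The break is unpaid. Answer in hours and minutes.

Overnight: 6:11 PM → midnight = 5 h 49 min; midnight → 5:36 AM = 5 h 36 min; span 11 h 25 min; less 15 min break → 11 h 10 min

11 h 10 min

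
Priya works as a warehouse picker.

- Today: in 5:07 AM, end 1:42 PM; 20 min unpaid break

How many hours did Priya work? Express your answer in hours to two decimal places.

8.25 hours

Today: 5:07 AM–1:42 PM = 8 h 35 min; less 20 min break → 8 h 15 min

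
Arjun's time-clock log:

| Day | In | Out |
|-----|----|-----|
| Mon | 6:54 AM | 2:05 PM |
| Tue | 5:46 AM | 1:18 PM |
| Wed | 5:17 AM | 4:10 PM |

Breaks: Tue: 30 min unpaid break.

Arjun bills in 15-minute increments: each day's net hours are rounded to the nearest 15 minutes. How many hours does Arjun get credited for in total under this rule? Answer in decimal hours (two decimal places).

25.25 hours

Mon: 6:54 AM–2:05 PM = 7 h 11 min → rounds to 7 h 15 min
Tue: 5:46 AM–1:18 PM = 7 h 32 min − 30 min = 7 h 2 min → rounds to 7 h 0 min
Wed: 5:17 AM–4:10 PM = 10 h 53 min → rounds to 11 h 0 min
Total credited: 25 h 15 min.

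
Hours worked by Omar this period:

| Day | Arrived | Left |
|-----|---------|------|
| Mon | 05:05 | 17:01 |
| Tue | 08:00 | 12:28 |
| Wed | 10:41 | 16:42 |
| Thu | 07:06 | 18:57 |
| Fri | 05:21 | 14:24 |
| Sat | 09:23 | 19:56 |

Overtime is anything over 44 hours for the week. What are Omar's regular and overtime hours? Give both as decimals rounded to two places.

Mon: 05:05–17:01 = 11 h 56 min
Tue: 08:00–12:28 = 4 h 28 min
Wed: 10:41–16:42 = 6 h 1 min
Thu: 07:06–18:57 = 11 h 51 min
Fri: 05:21–14:24 = 9 h 3 min
Sat: 09:23–19:56 = 10 h 33 min
Total worked: 53 h 52 min = 53.87 h.
Threshold 44 h → overtime 9 h 52 min, regular 44 h 0 min.

Regular 44.00 hours, overtime 9.87 hours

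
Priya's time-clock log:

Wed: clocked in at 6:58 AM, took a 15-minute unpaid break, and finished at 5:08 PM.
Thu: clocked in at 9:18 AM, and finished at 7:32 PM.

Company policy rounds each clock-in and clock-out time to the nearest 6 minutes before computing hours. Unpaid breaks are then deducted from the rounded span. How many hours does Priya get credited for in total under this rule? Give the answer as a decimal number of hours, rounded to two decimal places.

20.05 hours

Wed: in 6:58 AM→7:00 AM, out 5:08 PM→5:06 PM; 10 h 6 min − 15 min = 9 h 51 min
Thu: in 9:18 AM→9:18 AM, out 7:32 PM→7:30 PM; 10 h 12 min
Total credited: 20 h 3 min.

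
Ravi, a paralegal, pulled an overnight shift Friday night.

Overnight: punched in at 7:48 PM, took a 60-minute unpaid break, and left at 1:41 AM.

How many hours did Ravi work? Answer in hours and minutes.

Overnight: 7:48 PM → midnight = 4 h 12 min; midnight → 1:41 AM = 1 h 41 min; span 5 h 53 min; less 60 min break → 4 h 53 min

4 h 53 min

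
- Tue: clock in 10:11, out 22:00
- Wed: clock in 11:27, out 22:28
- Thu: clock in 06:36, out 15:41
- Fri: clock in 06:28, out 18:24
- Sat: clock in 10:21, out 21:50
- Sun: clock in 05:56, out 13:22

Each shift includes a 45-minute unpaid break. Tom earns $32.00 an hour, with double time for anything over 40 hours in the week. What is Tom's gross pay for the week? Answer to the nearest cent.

Tue: 10:11–22:00 = 11 h 49 min; less 45 min break → 11 h 4 min
Wed: 11:27–22:28 = 11 h 1 min; less 45 min break → 10 h 16 min
Thu: 06:36–15:41 = 9 h 5 min; less 45 min break → 8 h 20 min
Fri: 06:28–18:24 = 11 h 56 min; less 45 min break → 11 h 11 min
Sat: 10:21–21:50 = 11 h 29 min; less 45 min break → 10 h 44 min
Sun: 05:56–13:22 = 7 h 26 min; less 45 min break → 6 h 41 min
Total worked: 58 h 16 min = 3496 min.
Regular 40 h 0 min = 2400 min at $32.00/h; overtime 18 h 16 min = 1096 min at $64.00/h.
Pay = (2400 × $32.00 + 1096 × $64.00) ÷ 60 = $2449.07.

$2449.07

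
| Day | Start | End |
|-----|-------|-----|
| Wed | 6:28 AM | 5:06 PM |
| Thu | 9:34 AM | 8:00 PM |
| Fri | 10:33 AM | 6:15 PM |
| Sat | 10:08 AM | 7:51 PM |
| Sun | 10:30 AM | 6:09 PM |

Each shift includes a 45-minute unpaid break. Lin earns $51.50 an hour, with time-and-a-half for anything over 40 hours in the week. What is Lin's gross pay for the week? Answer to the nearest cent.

$2244.11

Wed: 6:28 AM–5:06 PM = 10 h 38 min; less 45 min break → 9 h 53 min
Thu: 9:34 AM–8:00 PM = 10 h 26 min; less 45 min break → 9 h 41 min
Fri: 10:33 AM–6:15 PM = 7 h 42 min; less 45 min break → 6 h 57 min
Sat: 10:08 AM–7:51 PM = 9 h 43 min; less 45 min break → 8 h 58 min
Sun: 10:30 AM–6:09 PM = 7 h 39 min; less 45 min break → 6 h 54 min
Total worked: 42 h 23 min = 2543 min.
Regular 40 h 0 min = 2400 min at $51.50/h; overtime 2 h 23 min = 143 min at $77.25/h.
Pay = (2400 × $51.50 + 143 × $77.25) ÷ 60 = $2244.11.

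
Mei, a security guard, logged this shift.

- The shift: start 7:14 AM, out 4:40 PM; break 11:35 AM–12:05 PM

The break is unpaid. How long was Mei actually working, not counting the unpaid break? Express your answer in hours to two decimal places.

The shift: 7:14 AM–4:40 PM = 9 h 26 min; less 30 min break → 8 h 56 min

8.93 hours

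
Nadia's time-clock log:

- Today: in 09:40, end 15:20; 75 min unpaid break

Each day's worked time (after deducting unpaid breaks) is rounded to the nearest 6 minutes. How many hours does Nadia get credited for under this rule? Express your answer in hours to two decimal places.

4.40 hours

Today: 09:40–15:20 = 5 h 40 min − 75 min = 4 h 25 min → rounds to 4 h 24 min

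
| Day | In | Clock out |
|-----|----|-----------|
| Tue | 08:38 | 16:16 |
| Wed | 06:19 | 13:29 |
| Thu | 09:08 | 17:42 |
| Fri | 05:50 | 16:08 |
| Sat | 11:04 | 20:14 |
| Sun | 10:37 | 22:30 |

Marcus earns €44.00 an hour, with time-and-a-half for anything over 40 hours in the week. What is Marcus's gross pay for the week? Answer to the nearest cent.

Tue: 08:38–16:16 = 7 h 38 min
Wed: 06:19–13:29 = 7 h 10 min
Thu: 09:08–17:42 = 8 h 34 min
Fri: 05:50–16:08 = 10 h 18 min
Sat: 11:04–20:14 = 9 h 10 min
Sun: 10:37–22:30 = 11 h 53 min
Total worked: 54 h 43 min = 3283 min.
Regular 40 h 0 min = 2400 min at €44.00/h; overtime 14 h 43 min = 883 min at €66.00/h.
Pay = (2400 × €44.00 + 883 × €66.00) ÷ 60 = €2731.30.

€2731.30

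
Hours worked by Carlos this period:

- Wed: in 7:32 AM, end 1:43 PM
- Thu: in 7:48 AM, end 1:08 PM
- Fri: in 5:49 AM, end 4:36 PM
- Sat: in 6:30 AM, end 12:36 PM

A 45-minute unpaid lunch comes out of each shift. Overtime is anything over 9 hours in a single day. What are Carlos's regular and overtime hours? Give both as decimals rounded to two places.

Regular 24.37 hours, overtime 1.03 hours

Wed: 7:32 AM–1:43 PM = 6 h 11 min; less 45 min break → 5 h 26 min
Thu: 7:48 AM–1:08 PM = 5 h 20 min; less 45 min break → 4 h 35 min
Fri: 5:49 AM–4:36 PM = 10 h 47 min; less 45 min break → 10 h 2 min
Sat: 6:30 AM–12:36 PM = 6 h 6 min; less 45 min break → 5 h 21 min
Wed reg 5 h 26 min / OT 0 h 0 min; Thu reg 4 h 35 min / OT 0 h 0 min; Fri reg 9 h 0 min / OT 1 h 2 min; Sat reg 5 h 21 min / OT 0 h 0 min.
Totals: regular 24 h 22 min, overtime 1 h 2 min.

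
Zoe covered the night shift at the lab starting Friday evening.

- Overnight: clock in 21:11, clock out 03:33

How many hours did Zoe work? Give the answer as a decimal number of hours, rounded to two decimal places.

Overnight: 21:11 → midnight = 2 h 49 min; midnight → 03:33 = 3 h 33 min; span 6 h 22 min

6.37 hours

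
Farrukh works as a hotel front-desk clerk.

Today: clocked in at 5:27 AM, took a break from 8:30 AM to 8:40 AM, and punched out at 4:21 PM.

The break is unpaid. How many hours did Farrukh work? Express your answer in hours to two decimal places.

Today: 5:27 AM–4:21 PM = 10 h 54 min; less 10 min break → 10 h 44 min

10.73 hours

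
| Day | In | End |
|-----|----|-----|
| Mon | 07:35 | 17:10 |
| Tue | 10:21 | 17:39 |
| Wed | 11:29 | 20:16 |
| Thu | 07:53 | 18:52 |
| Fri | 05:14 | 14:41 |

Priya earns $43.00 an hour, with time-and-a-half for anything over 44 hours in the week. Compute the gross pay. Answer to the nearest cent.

Mon: 07:35–17:10 = 9 h 35 min
Tue: 10:21–17:39 = 7 h 18 min
Wed: 11:29–20:16 = 8 h 47 min
Thu: 07:53–18:52 = 10 h 59 min
Fri: 05:14–14:41 = 9 h 27 min
Total worked: 46 h 6 min = 2766 min.
Regular 44 h 0 min = 2640 min at $43.00/h; overtime 2 h 6 min = 126 min at $64.50/h.
Pay = (2640 × $43.00 + 126 × $64.50) ÷ 60 = $2027.45.

$2027.45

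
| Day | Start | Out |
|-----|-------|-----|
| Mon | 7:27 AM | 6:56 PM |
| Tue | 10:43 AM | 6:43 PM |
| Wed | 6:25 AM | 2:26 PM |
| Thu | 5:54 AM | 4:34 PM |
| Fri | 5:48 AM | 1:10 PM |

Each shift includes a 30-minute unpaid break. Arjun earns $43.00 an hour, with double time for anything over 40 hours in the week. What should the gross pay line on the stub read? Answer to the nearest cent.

Mon: 7:27 AM–6:56 PM = 11 h 29 min; less 30 min break → 10 h 59 min
Tue: 10:43 AM–6:43 PM = 8 h 0 min; less 30 min break → 7 h 30 min
Wed: 6:25 AM–2:26 PM = 8 h 1 min; less 30 min break → 7 h 31 min
Thu: 5:54 AM–4:34 PM = 10 h 40 min; less 30 min break → 10 h 10 min
Fri: 5:48 AM–1:10 PM = 7 h 22 min; less 30 min break → 6 h 52 min
Total worked: 43 h 2 min = 2582 min.
Regular 40 h 0 min = 2400 min at $43.00/h; overtime 3 h 2 min = 182 min at $86.00/h.
Pay = (2400 × $43.00 + 182 × $86.00) ÷ 60 = $1980.87.

$1980.87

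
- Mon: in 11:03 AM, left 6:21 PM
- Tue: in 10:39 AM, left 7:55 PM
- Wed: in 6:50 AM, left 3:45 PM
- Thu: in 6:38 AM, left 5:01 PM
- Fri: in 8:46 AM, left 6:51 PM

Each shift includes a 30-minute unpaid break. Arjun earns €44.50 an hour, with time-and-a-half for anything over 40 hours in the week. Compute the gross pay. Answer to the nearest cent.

Mon: 11:03 AM–6:21 PM = 7 h 18 min; less 30 min break → 6 h 48 min
Tue: 10:39 AM–7:55 PM = 9 h 16 min; less 30 min break → 8 h 46 min
Wed: 6:50 AM–3:45 PM = 8 h 55 min; less 30 min break → 8 h 25 min
Thu: 6:38 AM–5:01 PM = 10 h 23 min; less 30 min break → 9 h 53 min
Fri: 8:46 AM–6:51 PM = 10 h 5 min; less 30 min break → 9 h 35 min
Total worked: 43 h 27 min = 2607 min.
Regular 40 h 0 min = 2400 min at €44.50/h; overtime 3 h 27 min = 207 min at €66.75/h.
Pay = (2400 × €44.50 + 207 × €66.75) ÷ 60 = €2010.29.

€2010.29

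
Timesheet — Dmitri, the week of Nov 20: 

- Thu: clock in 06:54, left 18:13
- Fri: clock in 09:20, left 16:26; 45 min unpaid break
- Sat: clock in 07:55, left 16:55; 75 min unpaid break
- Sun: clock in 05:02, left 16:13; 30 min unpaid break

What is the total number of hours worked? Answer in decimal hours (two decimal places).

Thu: 06:54–18:13 = 11 h 19 min
Fri: 09:20–16:26 = 7 h 6 min; less 45 min break → 6 h 21 min
Sat: 07:55–16:55 = 9 h 0 min; less 75 min break → 7 h 45 min
Sun: 05:02–16:13 = 11 h 11 min; less 30 min break → 10 h 41 min
Total: 11 h 19 min + 6 h 21 min + 7 h 45 min + 10 h 41 min = 36 h 6 min.

36.10 hours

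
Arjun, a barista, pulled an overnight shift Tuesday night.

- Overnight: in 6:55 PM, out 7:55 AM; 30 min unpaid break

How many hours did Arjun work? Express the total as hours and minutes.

Overnight: 6:55 PM → midnight = 5 h 5 min; midnight → 7:55 AM = 7 h 55 min; span 13 h 0 min; less 30 min break → 12 h 30 min

12 h 30 min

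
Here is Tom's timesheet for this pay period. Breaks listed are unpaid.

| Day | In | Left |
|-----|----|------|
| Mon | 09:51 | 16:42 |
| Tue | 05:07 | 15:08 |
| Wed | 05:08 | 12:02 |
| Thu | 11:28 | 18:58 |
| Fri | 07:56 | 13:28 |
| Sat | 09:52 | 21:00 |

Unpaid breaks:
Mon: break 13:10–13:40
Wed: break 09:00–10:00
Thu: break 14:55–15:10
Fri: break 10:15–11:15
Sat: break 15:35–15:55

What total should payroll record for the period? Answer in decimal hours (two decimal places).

44.85 hours

Mon: 09:51–16:42 = 6 h 51 min; less 30 min break → 6 h 21 min
Tue: 05:07–15:08 = 10 h 1 min
Wed: 05:08–12:02 = 6 h 54 min; less 60 min break → 5 h 54 min
Thu: 11:28–18:58 = 7 h 30 min; less 15 min break → 7 h 15 min
Fri: 07:56–13:28 = 5 h 32 min; less 60 min break → 4 h 32 min
Sat: 09:52–21:00 = 11 h 8 min; less 20 min break → 10 h 48 min
Total: 6 h 21 min + 10 h 1 min + 5 h 54 min + 7 h 15 min + 4 h 32 min + 10 h 48 min = 44 h 51 min.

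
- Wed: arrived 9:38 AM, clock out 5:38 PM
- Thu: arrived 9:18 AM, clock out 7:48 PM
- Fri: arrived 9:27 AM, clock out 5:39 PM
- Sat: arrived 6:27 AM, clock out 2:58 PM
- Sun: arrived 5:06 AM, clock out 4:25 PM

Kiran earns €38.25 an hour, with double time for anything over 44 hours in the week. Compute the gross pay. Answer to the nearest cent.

Wed: 9:38 AM–5:38 PM = 8 h 0 min
Thu: 9:18 AM–7:48 PM = 10 h 30 min
Fri: 9:27 AM–5:39 PM = 8 h 12 min
Sat: 6:27 AM–2:58 PM = 8 h 31 min
Sun: 5:06 AM–4:25 PM = 11 h 19 min
Total worked: 46 h 32 min = 2792 min.
Regular 44 h 0 min = 2640 min at €38.25/h; overtime 2 h 32 min = 152 min at €76.50/h.
Pay = (2640 × €38.25 + 152 × €76.50) ÷ 60 = €1876.80.

€1876.80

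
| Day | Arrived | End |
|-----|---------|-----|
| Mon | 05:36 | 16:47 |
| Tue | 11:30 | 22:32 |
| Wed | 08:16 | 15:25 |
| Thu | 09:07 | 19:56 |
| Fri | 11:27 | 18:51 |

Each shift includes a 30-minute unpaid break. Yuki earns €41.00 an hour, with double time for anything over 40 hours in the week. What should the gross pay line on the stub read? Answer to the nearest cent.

Mon: 05:36–16:47 = 11 h 11 min; less 30 min break → 10 h 41 min
Tue: 11:30–22:32 = 11 h 2 min; less 30 min break → 10 h 32 min
Wed: 08:16–15:25 = 7 h 9 min; less 30 min break → 6 h 39 min
Thu: 09:07–19:56 = 10 h 49 min; less 30 min break → 10 h 19 min
Fri: 11:27–18:51 = 7 h 24 min; less 30 min break → 6 h 54 min
Total worked: 45 h 5 min = 2705 min.
Regular 40 h 0 min = 2400 min at €41.00/h; overtime 5 h 5 min = 305 min at €82.00/h.
Pay = (2400 × €41.00 + 305 × €82.00) ÷ 60 = €2056.83.

€2056.83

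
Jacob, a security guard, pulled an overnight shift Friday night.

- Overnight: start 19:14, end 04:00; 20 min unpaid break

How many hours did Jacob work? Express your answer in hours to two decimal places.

Overnight: 19:14 → midnight = 4 h 46 min; midnight → 04:00 = 4 h 0 min; span 8 h 46 min; less 20 min break → 8 h 26 min

8.43 hours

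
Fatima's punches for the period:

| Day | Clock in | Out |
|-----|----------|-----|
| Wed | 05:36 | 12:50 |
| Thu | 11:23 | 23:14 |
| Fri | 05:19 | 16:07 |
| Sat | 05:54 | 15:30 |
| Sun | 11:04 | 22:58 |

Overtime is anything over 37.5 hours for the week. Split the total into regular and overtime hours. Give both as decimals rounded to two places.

Wed: 05:36–12:50 = 7 h 14 min
Thu: 11:23–23:14 = 11 h 51 min
Fri: 05:19–16:07 = 10 h 48 min
Sat: 05:54–15:30 = 9 h 36 min
Sun: 11:04–22:58 = 11 h 54 min
Total worked: 51 h 23 min = 51.38 h.
Threshold 37.5 h → overtime 13 h 53 min, regular 37 h 30 min.

Regular 37.50 hours, overtime 13.88 hours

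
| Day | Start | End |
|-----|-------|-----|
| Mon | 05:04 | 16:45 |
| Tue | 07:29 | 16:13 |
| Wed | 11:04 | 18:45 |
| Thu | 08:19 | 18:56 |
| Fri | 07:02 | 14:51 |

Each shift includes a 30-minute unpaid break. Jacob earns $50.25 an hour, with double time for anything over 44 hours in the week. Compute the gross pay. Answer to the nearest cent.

Mon: 05:04–16:45 = 11 h 41 min; less 30 min break → 11 h 11 min
Tue: 07:29–16:13 = 8 h 44 min; less 30 min break → 8 h 14 min
Wed: 11:04–18:45 = 7 h 41 min; less 30 min break → 7 h 11 min
Thu: 08:19–18:56 = 10 h 37 min; less 30 min break → 10 h 7 min
Fri: 07:02–14:51 = 7 h 49 min; less 30 min break → 7 h 19 min
Total worked: 44 h 2 min = 2642 min.
Regular 44 h 0 min = 2640 min at $50.25/h; overtime 0 h 2 min = 2 min at $100.50/h.
Pay = (2640 × $50.25 + 2 × $100.50) ÷ 60 = $2214.35.

$2214.35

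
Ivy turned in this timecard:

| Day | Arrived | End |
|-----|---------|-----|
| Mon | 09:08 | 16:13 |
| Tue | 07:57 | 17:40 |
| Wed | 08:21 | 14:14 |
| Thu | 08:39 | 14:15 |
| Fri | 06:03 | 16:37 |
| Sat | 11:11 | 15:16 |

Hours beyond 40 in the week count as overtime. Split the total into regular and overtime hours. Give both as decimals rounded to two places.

Regular 40.00 hours, overtime 2.93 hours

Mon: 09:08–16:13 = 7 h 5 min
Tue: 07:57–17:40 = 9 h 43 min
Wed: 08:21–14:14 = 5 h 53 min
Thu: 08:39–14:15 = 5 h 36 min
Fri: 06:03–16:37 = 10 h 34 min
Sat: 11:11–15:16 = 4 h 5 min
Total worked: 42 h 56 min = 42.93 h.
Threshold 40 h → overtime 2 h 56 min, regular 40 h 0 min.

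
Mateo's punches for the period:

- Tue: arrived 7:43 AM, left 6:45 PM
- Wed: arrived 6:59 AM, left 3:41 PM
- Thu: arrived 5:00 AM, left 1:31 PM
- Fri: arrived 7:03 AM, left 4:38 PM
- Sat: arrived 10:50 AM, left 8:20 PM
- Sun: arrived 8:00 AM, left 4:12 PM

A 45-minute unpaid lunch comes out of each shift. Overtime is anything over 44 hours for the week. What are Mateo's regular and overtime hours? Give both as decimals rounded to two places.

Regular 44.00 hours, overtime 7.03 hours

Tue: 7:43 AM–6:45 PM = 11 h 2 min; less 45 min break → 10 h 17 min
Wed: 6:59 AM–3:41 PM = 8 h 42 min; less 45 min break → 7 h 57 min
Thu: 5:00 AM–1:31 PM = 8 h 31 min; less 45 min break → 7 h 46 min
Fri: 7:03 AM–4:38 PM = 9 h 35 min; less 45 min break → 8 h 50 min
Sat: 10:50 AM–8:20 PM = 9 h 30 min; less 45 min break → 8 h 45 min
Sun: 8:00 AM–4:12 PM = 8 h 12 min; less 45 min break → 7 h 27 min
Total worked: 51 h 2 min = 51.03 h.
Threshold 44 h → overtime 7 h 2 min, regular 44 h 0 min.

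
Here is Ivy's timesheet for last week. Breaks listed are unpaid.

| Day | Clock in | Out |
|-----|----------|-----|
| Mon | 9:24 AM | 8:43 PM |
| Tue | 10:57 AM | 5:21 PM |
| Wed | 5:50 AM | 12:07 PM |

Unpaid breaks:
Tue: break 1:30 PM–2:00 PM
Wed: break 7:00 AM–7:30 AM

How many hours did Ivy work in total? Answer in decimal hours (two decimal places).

Mon: 9:24 AM–8:43 PM = 11 h 19 min
Tue: 10:57 AM–5:21 PM = 6 h 24 min; less 30 min break → 5 h 54 min
Wed: 5:50 AM–12:07 PM = 6 h 17 min; less 30 min break → 5 h 47 min
Total: 11 h 19 min + 5 h 54 min + 5 h 47 min = 23 h 0 min.

23.00 hours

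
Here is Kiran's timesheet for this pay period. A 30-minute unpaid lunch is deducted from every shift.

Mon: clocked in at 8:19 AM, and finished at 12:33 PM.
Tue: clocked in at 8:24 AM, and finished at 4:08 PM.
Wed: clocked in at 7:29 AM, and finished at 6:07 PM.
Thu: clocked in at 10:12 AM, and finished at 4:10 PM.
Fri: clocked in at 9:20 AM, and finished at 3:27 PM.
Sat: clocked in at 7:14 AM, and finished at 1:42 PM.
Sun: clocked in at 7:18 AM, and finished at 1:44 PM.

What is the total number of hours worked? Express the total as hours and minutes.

Mon: 8:19 AM–12:33 PM = 4 h 14 min; less 30 min break → 3 h 44 min
Tue: 8:24 AM–4:08 PM = 7 h 44 min; less 30 min break → 7 h 14 min
Wed: 7:29 AM–6:07 PM = 10 h 38 min; less 30 min break → 10 h 8 min
Thu: 10:12 AM–4:10 PM = 5 h 58 min; less 30 min break → 5 h 28 min
Fri: 9:20 AM–3:27 PM = 6 h 7 min; less 30 min break → 5 h 37 min
Sat: 7:14 AM–1:42 PM = 6 h 28 min; less 30 min break → 5 h 58 min
Sun: 7:18 AM–1:44 PM = 6 h 26 min; less 30 min break → 5 h 56 min
Total: 3 h 44 min + 7 h 14 min + 10 h 8 min + 5 h 28 min + 5 h 37 min + 5 h 58 min + 5 h 56 min = 44 h 5 min.

44 h 5 min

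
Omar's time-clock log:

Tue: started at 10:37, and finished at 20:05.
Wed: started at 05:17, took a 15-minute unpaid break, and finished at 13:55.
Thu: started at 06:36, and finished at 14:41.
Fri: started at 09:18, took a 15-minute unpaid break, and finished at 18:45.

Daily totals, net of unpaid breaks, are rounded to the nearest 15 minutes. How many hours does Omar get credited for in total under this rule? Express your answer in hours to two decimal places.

Tue: 10:37–20:05 = 9 h 28 min → rounds to 9 h 30 min
Wed: 05:17–13:55 = 8 h 38 min − 15 min = 8 h 23 min → rounds to 8 h 30 min
Thu: 06:36–14:41 = 8 h 5 min → rounds to 8 h 0 min
Fri: 09:18–18:45 = 9 h 27 min − 15 min = 9 h 12 min → rounds to 9 h 15 min
Total credited: 35 h 15 min.

35.25 hours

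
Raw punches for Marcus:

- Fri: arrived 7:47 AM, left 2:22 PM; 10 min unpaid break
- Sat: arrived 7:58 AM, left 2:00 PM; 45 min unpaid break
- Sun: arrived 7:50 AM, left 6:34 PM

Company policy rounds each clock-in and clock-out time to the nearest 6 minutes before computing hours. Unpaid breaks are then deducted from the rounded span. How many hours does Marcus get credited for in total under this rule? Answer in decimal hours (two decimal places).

Fri: in 7:47 AM→7:48 AM, out 2:22 PM→2:24 PM; 6 h 36 min − 10 min = 6 h 26 min
Sat: in 7:58 AM→8:00 AM, out 2:00 PM→2:00 PM; 6 h 0 min − 45 min = 5 h 15 min
Sun: in 7:50 AM→7:48 AM, out 6:34 PM→6:36 PM; 10 h 48 min
Total credited: 22 h 29 min.

22.48 hours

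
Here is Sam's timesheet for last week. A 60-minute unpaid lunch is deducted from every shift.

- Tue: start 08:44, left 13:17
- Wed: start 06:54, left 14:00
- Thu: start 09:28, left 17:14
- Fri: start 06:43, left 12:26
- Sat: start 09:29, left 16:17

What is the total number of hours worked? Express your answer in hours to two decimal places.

26.93 hours

Tue: 08:44–13:17 = 4 h 33 min; less 60 min break → 3 h 33 min
Wed: 06:54–14:00 = 7 h 6 min; less 60 min break → 6 h 6 min
Thu: 09:28–17:14 = 7 h 46 min; less 60 min break → 6 h 46 min
Fri: 06:43–12:26 = 5 h 43 min; less 60 min break → 4 h 43 min
Sat: 09:29–16:17 = 6 h 48 min; less 60 min break → 5 h 48 min
Total: 3 h 33 min + 6 h 6 min + 6 h 46 min + 4 h 43 min + 5 h 48 min = 26 h 56 min.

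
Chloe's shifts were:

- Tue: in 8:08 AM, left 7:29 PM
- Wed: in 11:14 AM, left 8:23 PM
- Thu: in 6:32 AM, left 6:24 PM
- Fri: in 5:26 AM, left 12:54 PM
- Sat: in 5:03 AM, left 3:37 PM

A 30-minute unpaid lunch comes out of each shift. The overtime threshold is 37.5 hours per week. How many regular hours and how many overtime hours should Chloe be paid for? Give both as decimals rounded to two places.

Tue: 8:08 AM–7:29 PM = 11 h 21 min; less 30 min break → 10 h 51 min
Wed: 11:14 AM–8:23 PM = 9 h 9 min; less 30 min break → 8 h 39 min
Thu: 6:32 AM–6:24 PM = 11 h 52 min; less 30 min break → 11 h 22 min
Fri: 5:26 AM–12:54 PM = 7 h 28 min; less 30 min break → 6 h 58 min
Sat: 5:03 AM–3:37 PM = 10 h 34 min; less 30 min break → 10 h 4 min
Total worked: 47 h 54 min = 47.90 h.
Threshold 37.5 h → overtime 10 h 24 min, regular 37 h 30 min.

Regular 37.50 hours, overtime 10.40 hours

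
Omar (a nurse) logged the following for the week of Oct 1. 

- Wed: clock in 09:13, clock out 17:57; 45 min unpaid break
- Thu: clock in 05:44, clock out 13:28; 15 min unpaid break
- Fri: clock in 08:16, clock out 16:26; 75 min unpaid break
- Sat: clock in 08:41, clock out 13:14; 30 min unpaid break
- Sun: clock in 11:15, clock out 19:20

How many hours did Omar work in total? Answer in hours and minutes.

34 h 31 min

Wed: 09:13–17:57 = 8 h 44 min; less 45 min break → 7 h 59 min
Thu: 05:44–13:28 = 7 h 44 min; less 15 min break → 7 h 29 min
Fri: 08:16–16:26 = 8 h 10 min; less 75 min break → 6 h 55 min
Sat: 08:41–13:14 = 4 h 33 min; less 30 min break → 4 h 3 min
Sun: 11:15–19:20 = 8 h 5 min
Total: 7 h 59 min + 7 h 29 min + 6 h 55 min + 4 h 3 min + 8 h 5 min = 34 h 31 min.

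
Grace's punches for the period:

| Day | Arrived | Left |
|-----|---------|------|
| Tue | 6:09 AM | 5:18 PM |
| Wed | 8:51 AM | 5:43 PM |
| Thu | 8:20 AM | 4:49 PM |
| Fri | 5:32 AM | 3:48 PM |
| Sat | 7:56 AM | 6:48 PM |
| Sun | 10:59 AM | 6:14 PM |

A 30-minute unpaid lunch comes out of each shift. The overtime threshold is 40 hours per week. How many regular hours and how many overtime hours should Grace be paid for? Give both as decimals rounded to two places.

Tue: 6:09 AM–5:18 PM = 11 h 9 min; less 30 min break → 10 h 39 min
Wed: 8:51 AM–5:43 PM = 8 h 52 min; less 30 min break → 8 h 22 min
Thu: 8:20 AM–4:49 PM = 8 h 29 min; less 30 min break → 7 h 59 min
Fri: 5:32 AM–3:48 PM = 10 h 16 min; less 30 min break → 9 h 46 min
Sat: 7:56 AM–6:48 PM = 10 h 52 min; less 30 min break → 10 h 22 min
Sun: 10:59 AM–6:14 PM = 7 h 15 min; less 30 min break → 6 h 45 min
Total worked: 53 h 53 min = 53.88 h.
Threshold 40 h → overtime 13 h 53 min, regular 40 h 0 min.

Regular 40.00 hours, overtime 13.88 hours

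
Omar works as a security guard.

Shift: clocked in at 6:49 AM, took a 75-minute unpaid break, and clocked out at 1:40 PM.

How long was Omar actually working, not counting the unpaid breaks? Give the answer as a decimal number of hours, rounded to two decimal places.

Shift: 6:49 AM–1:40 PM = 6 h 51 min; less 75 min break → 5 h 36 min

5.60 hours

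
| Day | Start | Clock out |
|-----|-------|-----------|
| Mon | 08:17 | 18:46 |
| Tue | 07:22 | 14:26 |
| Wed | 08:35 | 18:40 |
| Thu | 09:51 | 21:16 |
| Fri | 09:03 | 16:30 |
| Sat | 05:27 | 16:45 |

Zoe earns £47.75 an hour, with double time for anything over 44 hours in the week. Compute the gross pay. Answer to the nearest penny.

Mon: 08:17–18:46 = 10 h 29 min
Tue: 07:22–14:26 = 7 h 4 min
Wed: 08:35–18:40 = 10 h 5 min
Thu: 09:51–21:16 = 11 h 25 min
Fri: 09:03–16:30 = 7 h 27 min
Sat: 05:27–16:45 = 11 h 18 min
Total worked: 57 h 48 min = 3468 min.
Regular 44 h 0 min = 2640 min at £47.75/h; overtime 13 h 48 min = 828 min at £95.50/h.
Pay = (2640 × £47.75 + 828 × £95.50) ÷ 60 = £3418.90.

£3418.90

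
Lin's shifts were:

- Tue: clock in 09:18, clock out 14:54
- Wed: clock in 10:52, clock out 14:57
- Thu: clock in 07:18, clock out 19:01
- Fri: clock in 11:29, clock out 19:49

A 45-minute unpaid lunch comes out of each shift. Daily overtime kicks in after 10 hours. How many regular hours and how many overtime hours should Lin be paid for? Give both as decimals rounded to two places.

Regular 25.77 hours, overtime 0.97 hours

Tue: 09:18–14:54 = 5 h 36 min; less 45 min break → 4 h 51 min
Wed: 10:52–14:57 = 4 h 5 min; less 45 min break → 3 h 20 min
Thu: 07:18–19:01 = 11 h 43 min; less 45 min break → 10 h 58 min
Fri: 11:29–19:49 = 8 h 20 min; less 45 min break → 7 h 35 min
Tue reg 4 h 51 min / OT 0 h 0 min; Wed reg 3 h 20 min / OT 0 h 0 min; Thu reg 10 h 0 min / OT 0 h 58 min; Fri reg 7 h 35 min / OT 0 h 0 min.
Totals: regular 25 h 46 min, overtime 0 h 58 min.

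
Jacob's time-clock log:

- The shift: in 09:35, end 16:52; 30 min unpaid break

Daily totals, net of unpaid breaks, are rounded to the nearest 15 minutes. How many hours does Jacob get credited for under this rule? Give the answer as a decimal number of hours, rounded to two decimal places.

6.75 hours

The shift: 09:35–16:52 = 7 h 17 min − 30 min = 6 h 47 min → rounds to 6 h 45 min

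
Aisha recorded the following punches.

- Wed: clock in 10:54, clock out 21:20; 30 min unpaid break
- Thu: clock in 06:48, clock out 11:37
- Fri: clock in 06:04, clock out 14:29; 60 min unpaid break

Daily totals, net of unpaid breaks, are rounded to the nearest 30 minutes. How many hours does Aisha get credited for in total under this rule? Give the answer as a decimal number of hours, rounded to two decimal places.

Wed: 10:54–21:20 = 10 h 26 min − 30 min = 9 h 56 min → rounds to 10 h 0 min
Thu: 06:48–11:37 = 4 h 49 min → rounds to 5 h 0 min
Fri: 06:04–14:29 = 8 h 25 min − 60 min = 7 h 25 min → rounds to 7 h 30 min
Total credited: 22 h 30 min.

22.50 hours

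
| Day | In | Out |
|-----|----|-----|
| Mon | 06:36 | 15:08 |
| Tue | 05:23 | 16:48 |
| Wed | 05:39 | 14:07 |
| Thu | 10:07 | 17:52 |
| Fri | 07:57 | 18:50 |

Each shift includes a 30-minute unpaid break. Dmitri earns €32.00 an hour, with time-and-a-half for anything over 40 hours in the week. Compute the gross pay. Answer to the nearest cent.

€1498.40

Mon: 06:36–15:08 = 8 h 32 min; less 30 min break → 8 h 2 min
Tue: 05:23–16:48 = 11 h 25 min; less 30 min break → 10 h 55 min
Wed: 05:39–14:07 = 8 h 28 min; less 30 min break → 7 h 58 min
Thu: 10:07–17:52 = 7 h 45 min; less 30 min break → 7 h 15 min
Fri: 07:57–18:50 = 10 h 53 min; less 30 min break → 10 h 23 min
Total worked: 44 h 33 min = 2673 min.
Regular 40 h 0 min = 2400 min at €32.00/h; overtime 4 h 33 min = 273 min at €48.00/h.
Pay = (2400 × €32.00 + 273 × €48.00) ÷ 60 = €1498.40.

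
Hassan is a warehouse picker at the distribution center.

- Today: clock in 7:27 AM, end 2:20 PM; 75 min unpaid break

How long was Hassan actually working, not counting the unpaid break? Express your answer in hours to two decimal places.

5.63 hours

Today: 7:27 AM–2:20 PM = 6 h 53 min; less 75 min break → 5 h 38 min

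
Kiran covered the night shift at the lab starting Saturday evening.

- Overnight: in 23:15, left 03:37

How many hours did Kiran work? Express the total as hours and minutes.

Overnight: 23:15 → midnight = 0 h 45 min; midnight → 03:37 = 3 h 37 min; span 4 h 22 min

4 h 22 min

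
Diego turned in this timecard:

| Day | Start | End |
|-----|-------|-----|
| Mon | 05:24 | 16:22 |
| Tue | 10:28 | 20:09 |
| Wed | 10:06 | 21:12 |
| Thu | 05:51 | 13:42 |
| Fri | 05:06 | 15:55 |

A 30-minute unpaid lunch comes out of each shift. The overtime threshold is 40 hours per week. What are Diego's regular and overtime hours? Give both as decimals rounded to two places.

Regular 40.00 hours, overtime 7.92 hours

Mon: 05:24–16:22 = 10 h 58 min; less 30 min break → 10 h 28 min
Tue: 10:28–20:09 = 9 h 41 min; less 30 min break → 9 h 11 min
Wed: 10:06–21:12 = 11 h 6 min; less 30 min break → 10 h 36 min
Thu: 05:51–13:42 = 7 h 51 min; less 30 min break → 7 h 21 min
Fri: 05:06–15:55 = 10 h 49 min; less 30 min break → 10 h 19 min
Total worked: 47 h 55 min = 47.92 h.
Threshold 40 h → overtime 7 h 55 min, regular 40 h 0 min.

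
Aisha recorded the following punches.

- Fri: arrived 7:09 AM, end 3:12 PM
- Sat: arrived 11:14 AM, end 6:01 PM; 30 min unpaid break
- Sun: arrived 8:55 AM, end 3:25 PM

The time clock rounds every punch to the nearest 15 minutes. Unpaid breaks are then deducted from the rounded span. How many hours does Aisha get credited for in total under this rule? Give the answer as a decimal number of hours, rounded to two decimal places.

Fri: in 7:09 AM→7:15 AM, out 3:12 PM→3:15 PM; 8 h 0 min
Sat: in 11:14 AM→11:15 AM, out 6:01 PM→6:00 PM; 6 h 45 min − 30 min = 6 h 15 min
Sun: in 8:55 AM→9:00 AM, out 3:25 PM→3:30 PM; 6 h 30 min
Total credited: 20 h 45 min.

20.75 hours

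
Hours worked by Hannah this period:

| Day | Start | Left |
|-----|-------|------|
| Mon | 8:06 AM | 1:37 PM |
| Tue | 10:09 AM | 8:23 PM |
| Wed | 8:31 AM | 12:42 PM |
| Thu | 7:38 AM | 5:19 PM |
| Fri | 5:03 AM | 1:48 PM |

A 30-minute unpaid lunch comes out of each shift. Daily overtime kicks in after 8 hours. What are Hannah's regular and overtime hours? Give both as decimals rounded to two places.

Regular 32.70 hours, overtime 3.17 hours

Mon: 8:06 AM–1:37 PM = 5 h 31 min; less 30 min break → 5 h 1 min
Tue: 10:09 AM–8:23 PM = 10 h 14 min; less 30 min break → 9 h 44 min
Wed: 8:31 AM–12:42 PM = 4 h 11 min; less 30 min break → 3 h 41 min
Thu: 7:38 AM–5:19 PM = 9 h 41 min; less 30 min break → 9 h 11 min
Fri: 5:03 AM–1:48 PM = 8 h 45 min; less 30 min break → 8 h 15 min
Mon reg 5 h 1 min / OT 0 h 0 min; Tue reg 8 h 0 min / OT 1 h 44 min; Wed reg 3 h 41 min / OT 0 h 0 min; Thu reg 8 h 0 min / OT 1 h 11 min; Fri reg 8 h 0 min / OT 0 h 15 min.
Totals: regular 32 h 42 min, overtime 3 h 10 min.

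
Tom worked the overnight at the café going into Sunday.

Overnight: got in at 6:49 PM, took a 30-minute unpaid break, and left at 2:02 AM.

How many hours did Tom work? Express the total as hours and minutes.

Overnight: 6:49 PM → midnight = 5 h 11 min; midnight → 2:02 AM = 2 h 2 min; span 7 h 13 min; less 30 min break → 6 h 43 min

6 h 43 min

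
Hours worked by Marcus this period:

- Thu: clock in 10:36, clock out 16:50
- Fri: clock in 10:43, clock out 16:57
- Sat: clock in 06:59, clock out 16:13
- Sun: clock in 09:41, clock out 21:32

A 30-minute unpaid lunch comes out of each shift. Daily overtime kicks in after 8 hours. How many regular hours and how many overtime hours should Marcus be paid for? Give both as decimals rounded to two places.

Regular 27.47 hours, overtime 4.08 hours

Thu: 10:36–16:50 = 6 h 14 min; less 30 min break → 5 h 44 min
Fri: 10:43–16:57 = 6 h 14 min; less 30 min break → 5 h 44 min
Sat: 06:59–16:13 = 9 h 14 min; less 30 min break → 8 h 44 min
Sun: 09:41–21:32 = 11 h 51 min; less 30 min break → 11 h 21 min
Thu reg 5 h 44 min / OT 0 h 0 min; Fri reg 5 h 44 min / OT 0 h 0 min; Sat reg 8 h 0 min / OT 0 h 44 min; Sun reg 8 h 0 min / OT 3 h 21 min.
Totals: regular 27 h 28 min, overtime 4 h 5 min.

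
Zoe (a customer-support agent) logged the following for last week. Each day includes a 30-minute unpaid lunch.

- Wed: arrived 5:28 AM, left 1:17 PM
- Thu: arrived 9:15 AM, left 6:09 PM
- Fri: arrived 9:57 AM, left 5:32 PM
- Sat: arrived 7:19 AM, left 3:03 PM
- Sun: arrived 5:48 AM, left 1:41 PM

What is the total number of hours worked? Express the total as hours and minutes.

37 h 25 min

Wed: 5:28 AM–1:17 PM = 7 h 49 min; less 30 min break → 7 h 19 min
Thu: 9:15 AM–6:09 PM = 8 h 54 min; less 30 min break → 8 h 24 min
Fri: 9:57 AM–5:32 PM = 7 h 35 min; less 30 min break → 7 h 5 min
Sat: 7:19 AM–3:03 PM = 7 h 44 min; less 30 min break → 7 h 14 min
Sun: 5:48 AM–1:41 PM = 7 h 53 min; less 30 min break → 7 h 23 min
Total: 7 h 19 min + 8 h 24 min + 7 h 5 min + 7 h 14 min + 7 h 23 min = 37 h 25 min.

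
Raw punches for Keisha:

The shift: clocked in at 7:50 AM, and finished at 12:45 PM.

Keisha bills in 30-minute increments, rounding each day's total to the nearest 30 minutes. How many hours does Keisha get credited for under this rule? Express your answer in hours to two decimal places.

5.00 hours

The shift: 7:50 AM–12:45 PM = 4 h 55 min → rounds to 5 h 0 min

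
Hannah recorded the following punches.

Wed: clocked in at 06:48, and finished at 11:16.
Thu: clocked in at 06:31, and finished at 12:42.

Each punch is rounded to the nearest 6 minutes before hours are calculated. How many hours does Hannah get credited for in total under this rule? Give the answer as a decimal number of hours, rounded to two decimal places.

Wed: in 06:48→06:48, out 11:16→11:18; 4 h 30 min
Thu: in 06:31→06:30, out 12:42→12:42; 6 h 12 min
Total credited: 10 h 42 min.

10.70 hours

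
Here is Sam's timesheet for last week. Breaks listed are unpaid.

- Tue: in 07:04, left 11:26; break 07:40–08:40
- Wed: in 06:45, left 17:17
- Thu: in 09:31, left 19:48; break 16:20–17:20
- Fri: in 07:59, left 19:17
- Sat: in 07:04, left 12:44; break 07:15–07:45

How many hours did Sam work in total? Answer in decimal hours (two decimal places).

39.65 hours

Tue: 07:04–11:26 = 4 h 22 min; less 60 min break → 3 h 22 min
Wed: 06:45–17:17 = 10 h 32 min
Thu: 09:31–19:48 = 10 h 17 min; less 60 min break → 9 h 17 min
Fri: 07:59–19:17 = 11 h 18 min
Sat: 07:04–12:44 = 5 h 40 min; less 30 min break → 5 h 10 min
Total: 3 h 22 min + 10 h 32 min + 9 h 17 min + 11 h 18 min + 5 h 10 min = 39 h 39 min.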